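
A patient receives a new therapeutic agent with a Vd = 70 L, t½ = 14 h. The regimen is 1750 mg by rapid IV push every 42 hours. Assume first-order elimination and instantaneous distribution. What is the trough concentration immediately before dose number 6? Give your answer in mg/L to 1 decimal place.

f = (1/2)^(τ/t½) = (1/2)^(42/14) ≈ 0.1250.
C₀ = D/Vd = 1750/70 ≈ 25.000 mg/L.
Before the 6th dose, 5 doses have been given. Superposition: Cmin = C₀·(f + f² + … + f^5).
≈ 25.000 × (0.1250 + 0.0156 + 0.0020 + 0.0002 + 0.0000) ≈ 25.000 × 0.1428 ≈ 3.570 mg/L.

3.6 mg/L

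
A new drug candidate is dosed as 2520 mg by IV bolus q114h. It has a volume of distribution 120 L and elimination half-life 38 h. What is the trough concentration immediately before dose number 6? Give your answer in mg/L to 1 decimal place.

3.0 mg/L

f = (1/2)^(τ/t½) = (1/2)^(114/38) ≈ 0.1250.
C₀ = D/Vd = 2520/120 ≈ 21.000 mg/L.
Before the 6th dose, 5 doses have been given. Superposition: Cmin = C₀·(f + f² + … + f^5).
≈ 21.000 × (0.1250 + 0.0156 + 0.0020 + 0.0002 + 0.0000) ≈ 21.000 × 0.1428 ≈ 2.999 mg/L.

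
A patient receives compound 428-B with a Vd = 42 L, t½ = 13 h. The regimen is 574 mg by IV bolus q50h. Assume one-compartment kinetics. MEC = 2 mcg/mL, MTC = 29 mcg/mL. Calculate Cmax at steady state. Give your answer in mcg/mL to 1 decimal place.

Over one 50-h interval, 50/13 ≈ 3.8462 half-lives elapse, leaving f ≈ 0.0695 of each dose.
Accumulation ratio R = 1/(1 − f) ≈ 1/0.9305 ≈ 1.0747.
Single-dose peak C₀ = D/Vd = 574/42 ≈ 13.667 mcg/mL.
Steady-state peak Cmax,ss = C₀·R ≈ 13.667 × 1.0747 ≈ 14.688 mcg/mL.
Peak 14.7 mcg/mL vs MTC 29 mcg/mL: below toxic threshold.

14.7 mcg/mL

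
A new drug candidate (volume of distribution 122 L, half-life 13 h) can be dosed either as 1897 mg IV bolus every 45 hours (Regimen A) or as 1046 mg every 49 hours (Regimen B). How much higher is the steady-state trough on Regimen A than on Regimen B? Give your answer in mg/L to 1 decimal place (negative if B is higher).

Regimen A: f = (1/2)^(45/13) ≈ 0.0908; Cmin,ss = (1897/122)·f/(1−f) ≈ 1.553 mg/L.
Regimen B: f = (1/2)^(49/13) ≈ 0.0733; Cmin,ss = (1046/122)·f/(1−f) ≈ 0.678 mg/L.
Difference ≈ 1.553 − 0.678 ≈ 0.875 mg/L.

0.9 mg/L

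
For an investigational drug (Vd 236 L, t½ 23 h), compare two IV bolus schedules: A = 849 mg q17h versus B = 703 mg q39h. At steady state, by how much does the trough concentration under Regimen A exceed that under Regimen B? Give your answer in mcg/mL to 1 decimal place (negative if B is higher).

4.0 mcg/mL

Regimen A: f = (1/2)^(17/23) ≈ 0.5991; Cmin,ss = (849/236)·f/(1−f) ≈ 5.376 mcg/mL.
Regimen B: f = (1/2)^(39/23) ≈ 0.3087; Cmin,ss = (703/236)·f/(1−f) ≈ 1.330 mcg/mL.
Difference ≈ 5.376 − 1.330 ≈ 4.046 mcg/mL.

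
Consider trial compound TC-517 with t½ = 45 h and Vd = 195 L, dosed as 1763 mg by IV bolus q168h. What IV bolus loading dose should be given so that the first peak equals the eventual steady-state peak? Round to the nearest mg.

f = (1/2)^(168/45) ≈ 0.075189; accumulation ratio R = 1/(1−f) ≈ 1.08130.
Loading dose to hit Cmax,ss on first dose: D_load = D_maint·R ≈ 1763 × 1.08130 ≈ 1906.33 mg.

1906 mg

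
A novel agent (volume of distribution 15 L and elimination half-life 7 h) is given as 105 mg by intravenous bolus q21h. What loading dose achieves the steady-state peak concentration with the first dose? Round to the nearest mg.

120 mg

f = (1/2)^(21/7) ≈ 0.125000; accumulation ratio R = 1/(1−f) ≈ 1.14286.
Loading dose to hit Cmax,ss on first dose: D_load = D_maint·R ≈ 105 × 1.14286 ≈ 120.00 mg.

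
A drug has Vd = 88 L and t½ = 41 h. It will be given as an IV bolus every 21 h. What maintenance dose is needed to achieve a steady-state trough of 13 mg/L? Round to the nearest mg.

τ/t½ = 21/41 ≈ 0.5122, so f = (1/2)^(21/41) ≈ 0.701155.
Cmin,ss = (D/Vd)·f/(1−f), so D = Cmin,ss·Vd·(1−f)/f.
D = 13 × 88 × (1−f)/f ≈ 13 × 88 × 0.42622 ≈ 487.60 mg.

488 mg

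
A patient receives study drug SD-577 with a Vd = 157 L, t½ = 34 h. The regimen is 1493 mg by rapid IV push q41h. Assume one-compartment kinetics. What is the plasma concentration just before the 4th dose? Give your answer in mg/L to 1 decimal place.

6.7 mg/L

f = (1/2)^(τ/t½) = (1/2)^(41/34) ≈ 0.4335.
C₀ = D/Vd = 1493/157 ≈ 9.510 mg/L.
Before the 4th dose, 3 doses have been given. Superposition: Cmin = C₀·(f + f² + … + f^3).
≈ 9.510 × (0.4335 + 0.1879 + 0.0815) ≈ 9.510 × 0.7029 ≈ 6.685 mg/L.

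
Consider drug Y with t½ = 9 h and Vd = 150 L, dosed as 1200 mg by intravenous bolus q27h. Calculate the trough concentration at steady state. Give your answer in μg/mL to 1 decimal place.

τ = 27 h = 3 half-lives, so f = (1/2)^3 = 0.125.
Accumulation ratio R = 1/(1 − f) = 1/0.875 = 8/7.
Single-dose peak C₀ = D/Vd = 1200/150 = 8 μg/mL.
Steady-state peak Cmax,ss = C₀·R = 8 × 8/7 ≈ 9.143 μg/mL.
Steady-state trough Cmin,ss = Cmax,ss·f ≈ 9.143 × 0.125 ≈ 1.143 μg/mL.

1.1 μg/mL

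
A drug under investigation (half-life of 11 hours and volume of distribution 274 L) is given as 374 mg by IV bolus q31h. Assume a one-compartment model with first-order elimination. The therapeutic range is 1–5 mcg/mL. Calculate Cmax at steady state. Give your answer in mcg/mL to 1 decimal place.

1.6 mcg/mL

τ/t½ = 31/11 ≈ 2.8182, so fraction remaining f = (1/2)^(31/11) ≈ 0.1418.
At steady state, accumulation factor R = 1/(1 − e^(−kτ)) ≈ 1.1652.
Single-dose peak C₀ = D/Vd = 374/274 ≈ 1.365 mcg/mL.
Cmax,ss = C₀/(1 − f) ≈ 1.365/0.8582 ≈ 1.591 mcg/mL.
Peak 1.6 mcg/mL vs MTC 5 mcg/mL: below toxic threshold.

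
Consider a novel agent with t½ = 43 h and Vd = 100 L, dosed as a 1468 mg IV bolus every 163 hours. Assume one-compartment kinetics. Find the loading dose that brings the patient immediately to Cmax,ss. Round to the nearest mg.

1582 mg

f = (1/2)^(163/43) ≈ 0.072258; accumulation ratio R = 1/(1−f) ≈ 1.07789.
Loading dose to hit Cmax,ss on first dose: D_load = D_maint·R ≈ 1468 × 1.07789 ≈ 1582.34 mg.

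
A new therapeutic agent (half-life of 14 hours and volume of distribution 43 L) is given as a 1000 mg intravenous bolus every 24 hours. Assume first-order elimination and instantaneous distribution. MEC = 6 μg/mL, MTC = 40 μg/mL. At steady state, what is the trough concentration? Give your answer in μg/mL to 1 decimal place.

τ/t½ = 24/14 ≈ 1.7143, so fraction remaining f = (1/2)^(24/14) ≈ 0.3048.
At steady state, accumulation factor R = 1/(1 − e^(−kτ)) ≈ 1.4384.
Each bolus raises the concentration by D/Vd = 1000/43 ≈ 23.256 μg/mL.
Cmax,ss = C₀/(1 − f) ≈ 23.256/0.6952 ≈ 33.452 μg/mL.
One interval later, Cmin,ss = Cmax,ss·e^(−kτ) ≈ 33.452 × 0.3048 ≈ 10.196 μg/mL.
Trough 10.2 μg/mL vs MEC 6 μg/mL: adequate.

10.2 μg/mL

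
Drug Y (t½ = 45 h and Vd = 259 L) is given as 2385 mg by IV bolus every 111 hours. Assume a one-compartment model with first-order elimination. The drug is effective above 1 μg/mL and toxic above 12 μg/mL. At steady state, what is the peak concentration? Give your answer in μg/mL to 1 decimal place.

k = ln2/t½ = ln2/45 ≈ 0.015403 h⁻¹; fraction remaining f = e^(−kτ) = e^(−0.015403×111) ≈ 0.1809.
At steady state, accumulation factor R = 1/(1 − e^(−kτ)) ≈ 1.2209.
Each bolus raises the concentration by D/Vd = 2385/259 ≈ 9.208 μg/mL.
Steady-state peak Cmax,ss = C₀·R ≈ 9.208 × 1.2209 ≈ 11.242 μg/mL.
Peak 11.2 μg/mL vs MTC 12 μg/mL: below toxic threshold.

11.2 μg/mL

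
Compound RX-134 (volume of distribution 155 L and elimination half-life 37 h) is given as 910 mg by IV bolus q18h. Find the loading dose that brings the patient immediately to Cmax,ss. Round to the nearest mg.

f = (1/2)^(18/37) ≈ 0.713761; accumulation ratio R = 1/(1−f) ≈ 3.49358.
Loading dose to hit Cmax,ss on first dose: D_load = D_maint·R ≈ 910 × 3.49358 ≈ 3179.16 mg.

3179 mg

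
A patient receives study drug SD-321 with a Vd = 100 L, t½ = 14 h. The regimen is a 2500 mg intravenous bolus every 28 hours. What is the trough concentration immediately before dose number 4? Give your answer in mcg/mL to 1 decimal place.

8.2 mcg/mL

f = (1/2)^(τ/t½) = (1/2)^(28/14) ≈ 0.2500.
C₀ = D/Vd = 2500/100 ≈ 25.000 mcg/mL.
Before the 4th dose, 3 doses have been given. Superposition: Cmin = C₀·(f + f² + … + f^3).
≈ 25.000 × (0.2500 + 0.0625 + 0.0156) ≈ 25.000 × 0.3281 ≈ 8.203 mcg/mL.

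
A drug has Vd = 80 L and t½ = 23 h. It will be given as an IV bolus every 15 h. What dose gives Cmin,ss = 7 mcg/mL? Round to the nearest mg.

320 mg

τ/t½ = 15/23 ≈ 0.65217, so f = (1/2)^(15/23) ≈ 0.636321.
Cmin,ss = (D/Vd)·f/(1−f), so D = Cmin,ss·Vd·(1−f)/f.
D = 7 × 80 × (1−f)/f ≈ 7 × 80 × 0.57153 ≈ 320.06 mg.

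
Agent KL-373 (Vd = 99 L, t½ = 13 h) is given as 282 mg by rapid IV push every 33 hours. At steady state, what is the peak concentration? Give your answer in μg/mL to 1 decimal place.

Over one 33-h interval, 33/13 ≈ 2.5385 half-lives elapse, leaving f ≈ 0.1721 of each dose.
At steady state, accumulation factor R = 1/(1 − e^(−kτ)) ≈ 1.2079.
Each bolus raises the concentration by D/Vd = 282/99 ≈ 2.848 μg/mL.
Steady-state peak Cmax,ss = C₀·R ≈ 2.848 × 1.2079 ≈ 3.440 μg/mL.

3.4 μg/mL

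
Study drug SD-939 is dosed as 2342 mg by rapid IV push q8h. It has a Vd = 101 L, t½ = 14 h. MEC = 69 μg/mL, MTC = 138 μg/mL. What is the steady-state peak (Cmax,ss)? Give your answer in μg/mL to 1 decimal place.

70.9 μg/mL

Over one 8-h interval, 8/14 ≈ 0.57143 half-lives elapse, leaving f ≈ 0.6730 of each dose.
At steady state, accumulation factor R = 1/(1 − e^(−kτ)) ≈ 3.0581.
Each bolus raises the concentration by D/Vd = 2342/101 ≈ 23.188 μg/mL.
Steady-state peak Cmax,ss = C₀·R ≈ 23.188 × 3.0581 ≈ 70.911 μg/mL.
Peak 70.9 μg/mL vs MTC 138 μg/mL: below toxic threshold.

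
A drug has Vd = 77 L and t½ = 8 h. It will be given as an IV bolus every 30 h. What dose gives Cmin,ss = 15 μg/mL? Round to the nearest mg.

14385 mg

τ/t½ = 30/8 ≈ 3.75, so f = (1/2)^(30/8) ≈ 0.074325.
Cmin,ss = (D/Vd)·f/(1−f), so D = Cmin,ss·Vd·(1−f)/f.
D = 15 × 77 × (1−f)/f ≈ 15 × 77 × 12.45442 ≈ 14384.86 mg.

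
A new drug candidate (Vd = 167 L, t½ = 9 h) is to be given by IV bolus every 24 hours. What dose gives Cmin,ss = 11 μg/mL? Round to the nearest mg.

τ/t½ = 24/9 ≈ 2.6667, so f = (1/2)^(24/9) ≈ 0.157490.
Cmin,ss = (D/Vd)·f/(1−f), so D = Cmin,ss·Vd·(1−f)/f.
D = 11 × 167 × (1−f)/f ≈ 11 × 167 × 5.34961 ≈ 9827.23 mg.

9827 mg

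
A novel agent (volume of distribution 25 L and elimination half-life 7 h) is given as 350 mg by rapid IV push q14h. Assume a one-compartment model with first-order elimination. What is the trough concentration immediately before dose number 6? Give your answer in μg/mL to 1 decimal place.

f = (1/2)^(τ/t½) = (1/2)^(14/7) ≈ 0.2500.
C₀ = D/Vd = 350/25 ≈ 14.000 μg/mL.
Before the 6th dose, 5 doses have been given. Superposition: Cmin = C₀·(f + f² + … + f^5).
≈ 14.000 × (0.2500 + 0.0625 + 0.0156 + 0.0039 + 0.0010) ≈ 14.000 × 0.3330 ≈ 4.662 μg/mL.

4.7 μg/mL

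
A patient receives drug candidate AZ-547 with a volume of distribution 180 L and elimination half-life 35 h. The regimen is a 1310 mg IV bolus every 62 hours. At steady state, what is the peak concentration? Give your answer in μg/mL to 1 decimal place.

k = ln2/t½ = ln2/35 ≈ 0.019804 h⁻¹; fraction remaining f = e^(−kτ) = e^(−0.019804×62) ≈ 0.2929.
Accumulation ratio R = 1/(1 − f) ≈ 1/0.7071 ≈ 1.4142.
Each bolus raises the concentration by D/Vd = 1310/180 ≈ 7.278 μg/mL.
Steady-state peak Cmax,ss = C₀·R ≈ 7.278 × 1.4142 ≈ 10.293 μg/mL.

10.3 μg/mL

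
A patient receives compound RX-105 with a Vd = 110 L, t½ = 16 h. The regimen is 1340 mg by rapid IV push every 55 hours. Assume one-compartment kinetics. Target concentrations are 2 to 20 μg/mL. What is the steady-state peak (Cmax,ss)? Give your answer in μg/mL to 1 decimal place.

Over one 55-h interval, 55/16 ≈ 3.4375 half-lives elapse, leaving f ≈ 0.0923 of each dose.
At steady state, accumulation factor R = 1/(1 − e^(−kτ)) ≈ 1.1017.
Single-dose peak C₀ = D/Vd = 1340/110 ≈ 12.182 μg/mL.
Steady-state peak Cmax,ss = C₀·R ≈ 12.182 × 1.1017 ≈ 13.421 μg/mL.
Peak 13.4 μg/mL vs MTC 20 μg/mL: below toxic threshold.

13.4 μg/mL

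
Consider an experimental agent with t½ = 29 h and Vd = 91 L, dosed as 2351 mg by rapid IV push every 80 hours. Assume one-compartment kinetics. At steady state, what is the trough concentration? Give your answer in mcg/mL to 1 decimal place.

4.5 mcg/mL

k = ln2/t½ = ln2/29 ≈ 0.023902 h⁻¹; fraction remaining f = e^(−kτ) = e^(−0.023902×80) ≈ 0.1478.
Accumulation ratio R = 1/(1 − f) ≈ 1/0.8522 ≈ 1.1734.
Each bolus raises the concentration by D/Vd = 2351/91 ≈ 25.835 mcg/mL.
Steady-state peak Cmax,ss = C₀·R ≈ 25.835 × 1.1734 ≈ 30.315 mcg/mL.
Steady-state trough Cmin,ss = Cmax,ss·f ≈ 30.315 × 0.1478 ≈ 4.481 mcg/mL.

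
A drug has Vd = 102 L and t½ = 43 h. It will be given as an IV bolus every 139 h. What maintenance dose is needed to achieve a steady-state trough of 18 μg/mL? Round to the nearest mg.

15421 mg

τ/t½ = 139/43 ≈ 3.2326, so f = (1/2)^(139/43) ≈ 0.106391.
Cmin,ss = (D/Vd)·f/(1−f), so D = Cmin,ss·Vd·(1−f)/f.
D = 18 × 102 × (1−f)/f ≈ 18 × 102 × 8.39929 ≈ 15421.10 mg.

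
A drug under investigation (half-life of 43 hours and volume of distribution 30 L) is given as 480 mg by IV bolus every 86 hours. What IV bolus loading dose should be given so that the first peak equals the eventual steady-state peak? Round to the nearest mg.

640 mg

f = (1/2)^(86/43) ≈ 0.250000; accumulation ratio R = 1/(1−f) ≈ 1.33333.
Loading dose to hit Cmax,ss on first dose: D_load = D_maint·R ≈ 480 × 1.33333 ≈ 640.00 mg.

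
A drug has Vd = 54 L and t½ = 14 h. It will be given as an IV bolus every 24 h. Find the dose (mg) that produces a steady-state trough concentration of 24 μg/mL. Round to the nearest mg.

τ/t½ = 24/14 ≈ 1.7143, so f = (1/2)^(24/14) ≈ 0.304753.
Cmin,ss = (D/Vd)·f/(1−f), so D = Cmin,ss·Vd·(1−f)/f.
D = 24 × 54 × (1−f)/f ≈ 24 × 54 × 2.28135 ≈ 2956.63 mg.

2957 mg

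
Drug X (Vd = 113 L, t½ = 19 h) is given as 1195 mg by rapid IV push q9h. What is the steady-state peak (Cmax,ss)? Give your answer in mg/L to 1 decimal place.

37.8 mg/L

τ/t½ = 9/19 ≈ 0.47368, so fraction remaining f = (1/2)^(9/19) ≈ 0.7201.
At steady state, accumulation factor R = 1/(1 − e^(−kτ)) ≈ 3.5727.
Each bolus raises the concentration by D/Vd = 1195/113 ≈ 10.575 mg/L.
Cmax,ss = C₀/(1 − f) ≈ 10.575/0.2799 ≈ 37.781 mg/L.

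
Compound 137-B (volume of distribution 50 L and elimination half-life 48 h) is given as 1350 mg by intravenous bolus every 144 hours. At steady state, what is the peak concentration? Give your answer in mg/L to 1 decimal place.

30.9 mg/L

The dosing interval is 3 half-lives, so f = 2^(−3) = 0.125.
Accumulation ratio R = 1/(1 − f) = 1/0.875 = 8/7.
Single-dose peak C₀ = D/Vd = 1350/50 = 27 mg/L.
Steady-state peak Cmax,ss = C₀·R = 27 × 8/7 ≈ 30.857 mg/L.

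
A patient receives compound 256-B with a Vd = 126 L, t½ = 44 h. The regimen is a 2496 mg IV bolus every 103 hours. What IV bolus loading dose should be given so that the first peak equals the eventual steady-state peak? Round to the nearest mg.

3110 mg

f = (1/2)^(103/44) ≈ 0.197386; accumulation ratio R = 1/(1−f) ≈ 1.24593.
Loading dose to hit Cmax,ss on first dose: D_load = D_maint·R ≈ 2496 × 1.24593 ≈ 3109.84 mg.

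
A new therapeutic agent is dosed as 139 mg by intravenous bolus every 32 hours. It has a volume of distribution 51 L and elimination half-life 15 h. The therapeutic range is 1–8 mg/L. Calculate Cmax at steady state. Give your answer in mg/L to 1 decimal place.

k = ln2/t½ = ln2/15 ≈ 0.046210 h⁻¹; fraction remaining f = e^(−kτ) = e^(−0.046210×32) ≈ 0.2279.
Accumulation ratio R = 1/(1 − f) ≈ 1/0.7721 ≈ 1.2952.
Single-dose peak C₀ = D/Vd = 139/51 ≈ 2.725 mg/L.
Cmax,ss = C₀/(1 − f) ≈ 2.725/0.7721 ≈ 3.529 mg/L.
Peak 3.5 mg/L vs MTC 8 mg/L: below toxic threshold.

3.5 mg/L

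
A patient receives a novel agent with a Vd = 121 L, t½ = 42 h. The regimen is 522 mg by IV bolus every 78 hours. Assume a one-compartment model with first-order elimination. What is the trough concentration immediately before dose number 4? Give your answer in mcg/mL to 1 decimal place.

f = (1/2)^(τ/t½) = (1/2)^(78/42) ≈ 0.2760.
C₀ = D/Vd = 522/121 ≈ 4.314 mcg/mL.
Before the 4th dose, 3 doses have been given. Superposition: Cmin = C₀·(f + f² + … + f^3).
≈ 4.314 × (0.2760 + 0.0762 + 0.0210) ≈ 4.314 × 0.3732 ≈ 1.610 mcg/mL.

1.6 mcg/mL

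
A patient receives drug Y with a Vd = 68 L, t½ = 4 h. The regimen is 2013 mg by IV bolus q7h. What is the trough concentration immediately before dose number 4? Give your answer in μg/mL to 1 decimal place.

f = (1/2)^(τ/t½) = (1/2)^(7/4) ≈ 0.2973.
C₀ = D/Vd = 2013/68 ≈ 29.603 μg/mL.
Before the 4th dose, 3 doses have been given. Superposition: Cmin = C₀·(f + f² + … + f^3).
≈ 29.603 × (0.2973 + 0.0884 + 0.0263) ≈ 29.603 × 0.4120 ≈ 12.196 μg/mL.

12.2 μg/mL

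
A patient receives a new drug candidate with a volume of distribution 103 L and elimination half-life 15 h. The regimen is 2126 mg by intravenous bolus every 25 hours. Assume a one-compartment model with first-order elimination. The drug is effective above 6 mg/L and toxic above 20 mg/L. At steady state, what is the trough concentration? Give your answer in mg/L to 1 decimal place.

Over one 25-h interval, 25/15 ≈ 1.6667 half-lives elapse, leaving f ≈ 0.3150 of each dose.
Accumulation ratio R = 1/(1 − f) ≈ 1/0.6850 ≈ 1.4599.
Each bolus raises the concentration by D/Vd = 2126/103 ≈ 20.641 mg/L.
Cmax,ss = C₀/(1 − f) ≈ 20.641/0.6850 ≈ 30.133 mg/L.
Steady-state trough Cmin,ss = Cmax,ss·f ≈ 30.133 × 0.3150 ≈ 9.492 mg/L.
Trough 9.5 mg/L vs MEC 6 mg/L: adequate.

9.5 mg/L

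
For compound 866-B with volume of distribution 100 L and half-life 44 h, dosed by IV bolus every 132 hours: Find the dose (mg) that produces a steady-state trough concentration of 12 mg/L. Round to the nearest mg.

8400 mg

τ/t½ = 132/44 ≈ 3, so f = (1/2)^(132/44) ≈ 0.125000.
Cmin,ss = (D/Vd)·f/(1−f), so D = Cmin,ss·Vd·(1−f)/f.
D = 12 × 100 × (1−f)/f ≈ 12 × 100 × 7.00000 ≈ 8400.00 mg.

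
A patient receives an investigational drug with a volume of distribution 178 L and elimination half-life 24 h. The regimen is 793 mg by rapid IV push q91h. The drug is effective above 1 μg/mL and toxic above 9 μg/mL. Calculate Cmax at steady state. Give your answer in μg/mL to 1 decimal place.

4.8 μg/mL

k = ln2/t½ = ln2/24 ≈ 0.028881 h⁻¹; fraction remaining f = e^(−kτ) = e^(−0.028881×91) ≈ 0.0722.
At steady state, accumulation factor R = 1/(1 − e^(−kτ)) ≈ 1.0778.
Single-dose peak C₀ = D/Vd = 793/178 ≈ 4.455 μg/mL.
Steady-state peak Cmax,ss = C₀·R ≈ 4.455 × 1.0778 ≈ 4.802 μg/mL.
Peak 4.8 μg/mL vs MTC 9 μg/mL: below toxic threshold.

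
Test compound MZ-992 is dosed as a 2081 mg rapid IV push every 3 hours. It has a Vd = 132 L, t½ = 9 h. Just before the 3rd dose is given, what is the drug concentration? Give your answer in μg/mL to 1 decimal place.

22.4 μg/mL

f = (1/2)^(τ/t½) = (1/2)^(3/9) ≈ 0.7937.
C₀ = D/Vd = 2081/132 ≈ 15.765 μg/mL.
Before the 3rd dose, 2 doses have been given. Superposition: Cmin = C₀·(f + f²).
≈ 15.765 × (0.7937 + 0.6300) ≈ 15.765 × 1.4237 ≈ 22.445 μg/mL.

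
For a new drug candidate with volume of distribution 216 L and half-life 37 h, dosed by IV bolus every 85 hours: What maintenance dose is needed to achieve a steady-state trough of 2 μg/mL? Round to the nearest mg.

1691 mg

τ/t½ = 85/37 ≈ 2.2973, so f = (1/2)^(85/37) ≈ 0.203444.
Cmin,ss = (D/Vd)·f/(1−f), so D = Cmin,ss·Vd·(1−f)/f.
D = 2 × 216 × (1−f)/f ≈ 2 × 216 × 3.91536 ≈ 1691.44 mg.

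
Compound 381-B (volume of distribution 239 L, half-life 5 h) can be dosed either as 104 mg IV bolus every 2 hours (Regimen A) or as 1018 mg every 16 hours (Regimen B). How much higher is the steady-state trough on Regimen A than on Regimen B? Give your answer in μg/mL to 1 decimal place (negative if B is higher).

0.8 μg/mL

Regimen A: f = (1/2)^(2/5) ≈ 0.7579; Cmin,ss = (104/239)·f/(1−f) ≈ 1.362 μg/mL.
Regimen B: f = (1/2)^(16/5) ≈ 0.1088; Cmin,ss = (1018/239)·f/(1−f) ≈ 0.520 μg/mL.
Difference ≈ 1.362 − 0.520 ≈ 0.842 μg/mL.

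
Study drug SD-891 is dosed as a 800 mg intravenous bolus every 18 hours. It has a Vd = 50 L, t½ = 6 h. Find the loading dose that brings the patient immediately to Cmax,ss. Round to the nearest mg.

914 mg

f = (1/2)^(18/6) ≈ 0.125000; accumulation ratio R = 1/(1−f) ≈ 1.14286.
Loading dose to hit Cmax,ss on first dose: D_load = D_maint·R ≈ 800 × 1.14286 ≈ 914.29 mg.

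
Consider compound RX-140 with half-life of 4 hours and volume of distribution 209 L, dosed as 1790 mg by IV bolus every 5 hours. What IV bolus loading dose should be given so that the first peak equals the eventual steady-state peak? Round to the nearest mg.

3089 mg

f = (1/2)^(5/4) ≈ 0.420448; accumulation ratio R = 1/(1−f) ≈ 1.72547.
Loading dose to hit Cmax,ss on first dose: D_load = D_maint·R ≈ 1790 × 1.72547 ≈ 3088.59 mg.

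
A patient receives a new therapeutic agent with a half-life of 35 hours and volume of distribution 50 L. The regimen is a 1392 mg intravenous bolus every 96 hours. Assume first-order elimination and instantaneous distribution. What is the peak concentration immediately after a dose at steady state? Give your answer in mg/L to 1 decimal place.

k = ln2/t½ = ln2/35 ≈ 0.019804 h⁻¹; fraction remaining f = e^(−kτ) = e^(−0.019804×96) ≈ 0.1494.
Accumulation ratio R = 1/(1 − f) ≈ 1/0.8506 ≈ 1.1756.
Single-dose peak C₀ = D/Vd = 1392/50 ≈ 27.840 mg/L.
Cmax,ss = C₀/(1 − f) ≈ 27.840/0.8506 ≈ 32.730 mg/L.

32.7 mg/L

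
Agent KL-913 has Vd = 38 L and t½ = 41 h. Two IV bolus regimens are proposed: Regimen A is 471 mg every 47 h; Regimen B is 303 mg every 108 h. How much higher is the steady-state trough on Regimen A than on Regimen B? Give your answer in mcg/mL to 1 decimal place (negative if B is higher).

Regimen A: f = (1/2)^(47/41) ≈ 0.4518; Cmin,ss = (471/38)·f/(1−f) ≈ 10.215 mcg/mL.
Regimen B: f = (1/2)^(108/41) ≈ 0.1611; Cmin,ss = (303/38)·f/(1−f) ≈ 1.531 mcg/mL.
Difference ≈ 10.215 − 1.531 ≈ 8.684 mcg/mL.

8.7 mcg/mL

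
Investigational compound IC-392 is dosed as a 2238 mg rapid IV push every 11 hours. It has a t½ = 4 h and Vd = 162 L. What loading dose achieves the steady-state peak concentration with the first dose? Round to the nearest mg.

f = (1/2)^(11/4) ≈ 0.148651; accumulation ratio R = 1/(1−f) ≈ 1.17461.
Loading dose to hit Cmax,ss on first dose: D_load = D_maint·R ≈ 2238 × 1.17461 ≈ 2628.78 mg.

2629 mg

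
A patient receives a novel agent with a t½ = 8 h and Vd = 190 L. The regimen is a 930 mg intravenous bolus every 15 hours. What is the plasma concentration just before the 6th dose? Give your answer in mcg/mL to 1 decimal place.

f = (1/2)^(τ/t½) = (1/2)^(15/8) ≈ 0.2726.
C₀ = D/Vd = 930/190 ≈ 4.895 mcg/mL.
Before the 6th dose, 5 doses have been given. Superposition: Cmin = C₀·(f + f² + … + f^5).
≈ 4.895 × (0.2726 + 0.0743 + 0.0203 + 0.0055 + 0.0015) ≈ 4.895 × 0.3742 ≈ 1.832 mcg/mL.

1.8 mcg/mL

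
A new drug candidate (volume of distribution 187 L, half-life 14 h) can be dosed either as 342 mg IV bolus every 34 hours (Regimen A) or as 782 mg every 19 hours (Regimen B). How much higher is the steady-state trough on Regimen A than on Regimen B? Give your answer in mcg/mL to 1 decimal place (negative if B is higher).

-2.3 mcg/mL

Regimen A: f = (1/2)^(34/14) ≈ 0.1857; Cmin,ss = (342/187)·f/(1−f) ≈ 0.417 mcg/mL.
Regimen B: f = (1/2)^(19/14) ≈ 0.3904; Cmin,ss = (782/187)·f/(1−f) ≈ 2.678 mcg/mL.
Difference ≈ 0.417 − 2.678 ≈ -2.261 mcg/mL.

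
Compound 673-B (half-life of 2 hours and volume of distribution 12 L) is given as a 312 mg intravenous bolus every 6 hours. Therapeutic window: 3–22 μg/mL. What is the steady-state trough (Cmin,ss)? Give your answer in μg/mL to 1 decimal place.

3.7 μg/mL

τ = 6 h = 3 half-lives, so f = (1/2)^3 = 0.125.
Accumulation ratio R = 1/(1 − f) = 1/0.875 = 8/7.
Single-dose peak C₀ = D/Vd = 312/12 = 26 μg/mL.
Steady-state peak Cmax,ss = C₀·R = 26 × 8/7 ≈ 29.714 μg/mL.
Steady-state trough Cmin,ss = Cmax,ss·f ≈ 29.714 × 0.125 ≈ 3.714 μg/mL.
Trough 3.7 μg/mL vs MEC 3 μg/mL: adequate.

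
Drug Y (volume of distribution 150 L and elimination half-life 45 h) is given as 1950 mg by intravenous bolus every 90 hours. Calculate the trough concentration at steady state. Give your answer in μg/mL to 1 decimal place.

τ = 90 h = 2 half-lives, so f = (1/2)^2 = 0.25.
At steady state, R = 1/(1 − 0.25) = 4/3.
Single-dose peak C₀ = D/Vd = 1950/150 = 13 μg/mL.
Steady-state peak Cmax,ss = C₀·R = 13 × 4/3 ≈ 17.333 μg/mL.
Steady-state trough Cmin,ss = Cmax,ss·f ≈ 17.333 × 0.25 ≈ 4.333 μg/mL.

4.3 μg/mL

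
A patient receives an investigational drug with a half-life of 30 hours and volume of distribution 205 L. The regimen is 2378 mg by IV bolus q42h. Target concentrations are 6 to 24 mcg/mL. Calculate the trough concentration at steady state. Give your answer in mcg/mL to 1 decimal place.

k = ln2/t½ = ln2/30 ≈ 0.023105 h⁻¹; fraction remaining f = e^(−kτ) = e^(−0.023105×42) ≈ 0.3789.
At steady state, accumulation factor R = 1/(1 − e^(−kτ)) ≈ 1.6100.
Each bolus raises the concentration by D/Vd = 2378/205 ≈ 11.600 mcg/mL.
Cmax,ss = C₀/(1 − f) ≈ 11.600/0.6211 ≈ 18.677 mcg/mL.
One interval later, Cmin,ss = Cmax,ss·e^(−kτ) ≈ 18.677 × 0.3789 ≈ 7.077 mcg/mL.
Trough 7.1 mcg/mL vs MEC 6 mcg/mL: adequate.

7.1 mcg/mL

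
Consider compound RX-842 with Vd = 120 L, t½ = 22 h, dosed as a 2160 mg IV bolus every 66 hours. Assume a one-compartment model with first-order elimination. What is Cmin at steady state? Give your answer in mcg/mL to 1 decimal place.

The dosing interval is 3 half-lives, so f = 2^(−3) = 0.125.
At steady state, R = 1/(1 − 0.125) = 8/7.
Single-dose peak C₀ = D/Vd = 2160/120 = 18 mcg/mL.
Steady-state peak Cmax,ss = C₀·R = 18 × 8/7 ≈ 20.571 mcg/mL.
Steady-state trough Cmin,ss = Cmax,ss·f ≈ 20.571 × 0.125 ≈ 2.571 mcg/mL.

2.6 mcg/mL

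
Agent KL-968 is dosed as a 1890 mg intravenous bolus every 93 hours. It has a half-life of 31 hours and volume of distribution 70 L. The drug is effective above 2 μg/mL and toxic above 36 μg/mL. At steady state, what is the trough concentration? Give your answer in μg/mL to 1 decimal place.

The dosing interval is 3 half-lives, so f = 2^(−3) = 0.125.
At steady state, R = 1/(1 − 0.125) = 8/7.
Single-dose peak C₀ = D/Vd = 1890/70 = 27 μg/mL.
Steady-state peak Cmax,ss = C₀·R = 27 × 8/7 ≈ 30.857 μg/mL.
Steady-state trough Cmin,ss = Cmax,ss·f ≈ 30.857 × 0.125 ≈ 3.857 μg/mL.
Trough 3.9 μg/mL vs MEC 2 μg/mL: adequate.

3.9 μg/mL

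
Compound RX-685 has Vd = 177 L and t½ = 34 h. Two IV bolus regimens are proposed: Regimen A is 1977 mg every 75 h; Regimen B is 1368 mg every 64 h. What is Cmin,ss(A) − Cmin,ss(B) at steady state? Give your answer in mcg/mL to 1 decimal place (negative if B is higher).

0.2 mcg/mL

Regimen A: f = (1/2)^(75/34) ≈ 0.2168; Cmin,ss = (1977/177)·f/(1−f) ≈ 3.092 mcg/mL.
Regimen B: f = (1/2)^(64/34) ≈ 0.2712; Cmin,ss = (1368/177)·f/(1−f) ≈ 2.876 mcg/mL.
Difference ≈ 3.092 − 2.876 ≈ 0.216 mcg/mL.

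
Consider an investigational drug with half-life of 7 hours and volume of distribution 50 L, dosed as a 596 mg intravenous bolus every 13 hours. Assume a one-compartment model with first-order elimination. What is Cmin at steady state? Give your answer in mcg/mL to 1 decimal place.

k = ln2/t½ = ln2/7 ≈ 0.099021 h⁻¹; fraction remaining f = e^(−kτ) = e^(−0.099021×13) ≈ 0.2760.
Each bolus raises the concentration by D/Vd = 596/50 ≈ 11.920 mcg/mL.
Steady-state trough Cmin,ss = C₀·f/(1−f) ≈ 11.920 × 0.2760/0.7240 ≈ 4.544 mcg/mL.

4.5 mcg/mL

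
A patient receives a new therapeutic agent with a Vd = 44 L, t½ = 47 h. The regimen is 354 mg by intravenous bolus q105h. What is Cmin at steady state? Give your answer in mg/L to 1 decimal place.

2.2 mg/L

k = ln2/t½ = ln2/47 ≈ 0.014748 h⁻¹; fraction remaining f = e^(−kτ) = e^(−0.014748×105) ≈ 0.2126.
Accumulation ratio R = 1/(1 − f) ≈ 1/0.7874 ≈ 1.2700.
Each bolus raises the concentration by D/Vd = 354/44 ≈ 8.045 mg/L.
Steady-state peak Cmax,ss = C₀·R ≈ 8.045 × 1.2700 ≈ 10.217 mg/L.
One interval later, Cmin,ss = Cmax,ss·e^(−kτ) ≈ 10.217 × 0.2126 ≈ 2.172 mg/L.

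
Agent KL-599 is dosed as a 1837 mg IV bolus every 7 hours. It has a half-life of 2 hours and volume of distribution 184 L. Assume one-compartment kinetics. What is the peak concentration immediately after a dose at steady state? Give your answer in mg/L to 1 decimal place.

k = ln2/t½ = ln2/2 ≈ 0.346574 h⁻¹; fraction remaining f = e^(−kτ) = e^(−0.346574×7) ≈ 0.0884.
At steady state, accumulation factor R = 1/(1 − e^(−kτ)) ≈ 1.0970.
Each bolus raises the concentration by D/Vd = 1837/184 ≈ 9.984 mg/L.
Cmax,ss = C₀/(1 − f) ≈ 9.984/0.9116 ≈ 10.952 mg/L.

11.0 mg/L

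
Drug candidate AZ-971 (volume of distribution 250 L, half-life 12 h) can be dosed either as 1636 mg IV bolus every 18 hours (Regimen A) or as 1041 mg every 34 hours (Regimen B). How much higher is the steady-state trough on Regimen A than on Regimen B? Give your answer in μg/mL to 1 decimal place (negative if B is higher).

2.9 μg/mL

Regimen A: f = (1/2)^(18/12) ≈ 0.3536; Cmin,ss = (1636/250)·f/(1−f) ≈ 3.580 μg/mL.
Regimen B: f = (1/2)^(34/12) ≈ 0.1403; Cmin,ss = (1041/250)·f/(1−f) ≈ 0.680 μg/mL.
Difference ≈ 3.580 − 0.680 ≈ 2.900 μg/mL.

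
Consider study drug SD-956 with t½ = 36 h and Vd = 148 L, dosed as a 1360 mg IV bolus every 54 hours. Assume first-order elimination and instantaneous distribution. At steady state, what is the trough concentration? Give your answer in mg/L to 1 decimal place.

5.0 mg/L

τ/t½ = 54/36 ≈ 1.5, so fraction remaining f = (1/2)^(54/36) ≈ 0.3536.
Single-dose peak C₀ = D/Vd = 1360/148 ≈ 9.189 mg/L.
Steady-state trough Cmin,ss = C₀·f/(1−f) ≈ 9.189 × 0.3536/0.6464 ≈ 5.027 mg/L.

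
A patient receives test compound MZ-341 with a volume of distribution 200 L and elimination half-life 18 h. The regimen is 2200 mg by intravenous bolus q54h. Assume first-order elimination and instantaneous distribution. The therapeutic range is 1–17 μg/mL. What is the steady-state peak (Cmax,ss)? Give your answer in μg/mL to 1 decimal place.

12.6 μg/mL

The dosing interval is 3 half-lives, so f = 2^(−3) = 0.125.
Accumulation ratio R = 1/(1 − f) = 1/0.875 = 8/7.
Single-dose peak C₀ = D/Vd = 2200/200 = 11 μg/mL.
Steady-state peak Cmax,ss = C₀·R = 11 × 8/7 ≈ 12.571 μg/mL.
Peak 12.6 μg/mL vs MTC 17 μg/mL: below toxic threshold.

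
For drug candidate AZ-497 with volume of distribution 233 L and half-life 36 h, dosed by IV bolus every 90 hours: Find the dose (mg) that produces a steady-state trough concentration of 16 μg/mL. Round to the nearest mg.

τ/t½ = 90/36 ≈ 2.5, so f = (1/2)^(90/36) ≈ 0.176777.
Cmin,ss = (D/Vd)·f/(1−f), so D = Cmin,ss·Vd·(1−f)/f.
D = 16 × 233 × (1−f)/f ≈ 16 × 233 × 4.65684 ≈ 17360.70 mg.

17361 mg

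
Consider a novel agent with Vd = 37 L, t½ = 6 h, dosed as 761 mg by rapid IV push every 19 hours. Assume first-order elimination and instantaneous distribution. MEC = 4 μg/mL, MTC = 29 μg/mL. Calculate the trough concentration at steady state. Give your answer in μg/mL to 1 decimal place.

Over one 19-h interval, 19/6 ≈ 3.1667 half-lives elapse, leaving f ≈ 0.1114 of each dose.
Each bolus raises the concentration by D/Vd = 761/37 ≈ 20.568 μg/mL.
Steady-state trough Cmin,ss = C₀·f/(1−f) ≈ 20.568 × 0.1114/0.8886 ≈ 2.579 μg/mL.
Trough 2.6 μg/mL vs MEC 4 μg/mL: subtherapeutic.

2.6 μg/mL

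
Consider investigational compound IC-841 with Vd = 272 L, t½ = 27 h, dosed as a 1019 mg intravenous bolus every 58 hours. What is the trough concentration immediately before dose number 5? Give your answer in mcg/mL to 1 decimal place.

1.1 mcg/mL

f = (1/2)^(τ/t½) = (1/2)^(58/27) ≈ 0.2256.
C₀ = D/Vd = 1019/272 ≈ 3.746 mcg/mL.
Before the 5th dose, 4 doses have been given. Superposition: Cmin = C₀·(f + f² + … + f^4).
≈ 3.746 × (0.2256 + 0.0509 + 0.0115 + 0.0026) ≈ 3.746 × 0.2906 ≈ 1.089 mcg/mL.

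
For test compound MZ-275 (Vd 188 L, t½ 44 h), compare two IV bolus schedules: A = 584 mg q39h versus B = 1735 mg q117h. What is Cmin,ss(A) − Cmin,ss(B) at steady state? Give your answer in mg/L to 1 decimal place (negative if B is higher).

Regimen A: f = (1/2)^(39/44) ≈ 0.5410; Cmin,ss = (584/188)·f/(1−f) ≈ 3.661 mg/L.
Regimen B: f = (1/2)^(117/44) ≈ 0.1583; Cmin,ss = (1735/188)·f/(1−f) ≈ 1.736 mg/L.
Difference ≈ 3.661 − 1.736 ≈ 1.925 mg/L.

1.9 mg/L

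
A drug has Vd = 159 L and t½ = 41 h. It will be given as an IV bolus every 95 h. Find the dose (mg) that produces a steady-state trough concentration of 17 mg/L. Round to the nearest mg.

τ/t½ = 95/41 ≈ 2.3171, so f = (1/2)^(95/41) ≈ 0.200674.
Cmin,ss = (D/Vd)·f/(1−f), so D = Cmin,ss·Vd·(1−f)/f.
D = 17 × 159 × (1−f)/f ≈ 17 × 159 × 3.98321 ≈ 10766.62 mg.

10767 mg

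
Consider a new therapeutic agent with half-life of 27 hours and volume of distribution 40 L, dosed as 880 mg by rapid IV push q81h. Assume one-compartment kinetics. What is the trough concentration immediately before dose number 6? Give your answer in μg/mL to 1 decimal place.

f = (1/2)^(τ/t½) = (1/2)^(81/27) ≈ 0.1250.
C₀ = D/Vd = 880/40 ≈ 22.000 μg/mL.
Before the 6th dose, 5 doses have been given. Superposition: Cmin = C₀·(f + f² + … + f^5).
≈ 22.000 × (0.1250 + 0.0156 + 0.0020 + 0.0002 + 0.0000) ≈ 22.000 × 0.1428 ≈ 3.142 μg/mL.

3.1 μg/mL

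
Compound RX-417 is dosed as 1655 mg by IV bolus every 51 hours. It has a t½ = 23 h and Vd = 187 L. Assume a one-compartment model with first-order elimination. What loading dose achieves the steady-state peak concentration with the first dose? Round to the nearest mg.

2108 mg

f = (1/2)^(51/23) ≈ 0.215030; accumulation ratio R = 1/(1−f) ≈ 1.27393.
Loading dose to hit Cmax,ss on first dose: D_load = D_maint·R ≈ 1655 × 1.27393 ≈ 2108.35 mg.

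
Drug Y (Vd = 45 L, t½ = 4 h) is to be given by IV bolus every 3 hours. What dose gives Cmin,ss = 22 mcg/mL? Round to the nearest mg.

τ/t½ = 3/4 ≈ 0.75, so f = (1/2)^(3/4) ≈ 0.594604.
Cmin,ss = (D/Vd)·f/(1−f), so D = Cmin,ss·Vd·(1−f)/f.
D = 22 × 45 × (1−f)/f ≈ 22 × 45 × 0.68179 ≈ 674.97 mg.

675 mg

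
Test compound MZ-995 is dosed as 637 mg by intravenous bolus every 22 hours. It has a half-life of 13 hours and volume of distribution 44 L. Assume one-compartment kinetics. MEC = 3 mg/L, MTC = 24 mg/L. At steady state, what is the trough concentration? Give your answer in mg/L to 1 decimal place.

6.5 mg/L

Over one 22-h interval, 22/13 ≈ 1.6923 half-lives elapse, leaving f ≈ 0.3094 of each dose.
Accumulation ratio R = 1/(1 − f) ≈ 1/0.6906 ≈ 1.4480.
Each bolus raises the concentration by D/Vd = 637/44 ≈ 14.477 mg/L.
Steady-state peak Cmax,ss = C₀·R ≈ 14.477 × 1.4480 ≈ 20.963 mg/L.
Steady-state trough Cmin,ss = Cmax,ss·f ≈ 20.963 × 0.3094 ≈ 6.486 mg/L.
Trough 6.5 mg/L vs MEC 3 mg/L: adequate.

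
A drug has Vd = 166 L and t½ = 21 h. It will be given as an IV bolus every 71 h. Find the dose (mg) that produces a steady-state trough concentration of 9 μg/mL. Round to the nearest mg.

14070 mg

τ/t½ = 71/21 ≈ 3.381, so f = (1/2)^(71/21) ≈ 0.095991.
Cmin,ss = (D/Vd)·f/(1−f), so D = Cmin,ss·Vd·(1−f)/f.
D = 9 × 166 × (1−f)/f ≈ 9 × 166 × 9.41764 ≈ 14069.95 mg.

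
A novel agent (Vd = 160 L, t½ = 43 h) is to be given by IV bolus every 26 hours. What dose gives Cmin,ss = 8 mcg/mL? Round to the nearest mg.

666 mg

τ/t½ = 26/43 ≈ 0.60465, so f = (1/2)^(26/43) ≈ 0.657630.
Cmin,ss = (D/Vd)·f/(1−f), so D = Cmin,ss·Vd·(1−f)/f.
D = 8 × 160 × (1−f)/f ≈ 8 × 160 × 0.52061 ≈ 666.38 mg.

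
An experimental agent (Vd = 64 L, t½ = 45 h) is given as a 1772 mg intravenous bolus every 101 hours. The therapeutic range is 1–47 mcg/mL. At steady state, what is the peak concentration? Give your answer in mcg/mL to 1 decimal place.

35.1 mcg/mL

τ/t½ = 101/45 ≈ 2.2444, so fraction remaining f = (1/2)^(101/45) ≈ 0.2110.
At steady state, accumulation factor R = 1/(1 − e^(−kτ)) ≈ 1.2674.
Single-dose peak C₀ = D/Vd = 1772/64 ≈ 27.688 mcg/mL.
Steady-state peak Cmax,ss = C₀·R ≈ 27.688 × 1.2674 ≈ 35.092 mcg/mL.
Peak 35.1 mcg/mL vs MTC 47 mcg/mL: below toxic threshold.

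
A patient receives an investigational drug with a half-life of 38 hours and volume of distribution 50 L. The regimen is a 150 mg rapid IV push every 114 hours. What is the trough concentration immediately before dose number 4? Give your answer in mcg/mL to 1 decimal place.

f = (1/2)^(τ/t½) = (1/2)^(114/38) ≈ 0.1250.
C₀ = D/Vd = 150/50 ≈ 3.000 mcg/mL.
Before the 4th dose, 3 doses have been given. Superposition: Cmin = C₀·(f + f² + … + f^3).
≈ 3.000 × (0.1250 + 0.0156 + 0.0020) ≈ 3.000 × 0.1426 ≈ 0.428 mcg/mL.

0.4 mcg/mL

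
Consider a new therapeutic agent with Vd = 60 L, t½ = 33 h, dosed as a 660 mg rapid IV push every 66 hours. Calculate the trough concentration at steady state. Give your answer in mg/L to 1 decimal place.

3.7 mg/L

τ = 66 h = 2 half-lives, so f = (1/2)^2 = 0.25.
Accumulation ratio R = 1/(1 − f) = 1/0.75 = 4/3.
Single-dose peak C₀ = D/Vd = 660/60 = 11 mg/L.
Steady-state peak Cmax,ss = C₀·R = 11 × 4/3 ≈ 14.667 mg/L.
Steady-state trough Cmin,ss = Cmax,ss·f ≈ 14.667 × 0.25 ≈ 3.667 mg/L.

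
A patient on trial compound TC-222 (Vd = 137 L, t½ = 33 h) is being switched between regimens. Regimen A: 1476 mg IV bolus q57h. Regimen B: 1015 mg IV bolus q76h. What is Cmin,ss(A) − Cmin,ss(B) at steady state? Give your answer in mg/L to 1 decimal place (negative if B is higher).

Regimen A: f = (1/2)^(57/33) ≈ 0.3020; Cmin,ss = (1476/137)·f/(1−f) ≈ 4.661 mg/L.
Regimen B: f = (1/2)^(76/33) ≈ 0.2026; Cmin,ss = (1015/137)·f/(1−f) ≈ 1.882 mg/L.
Difference ≈ 4.661 − 1.882 ≈ 2.779 mg/L.

2.8 mg/L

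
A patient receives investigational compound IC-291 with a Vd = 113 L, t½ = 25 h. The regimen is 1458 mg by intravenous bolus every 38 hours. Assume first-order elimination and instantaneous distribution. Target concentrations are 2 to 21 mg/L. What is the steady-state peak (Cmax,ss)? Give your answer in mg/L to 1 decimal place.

k = ln2/t½ = ln2/25 ≈ 0.027726 h⁻¹; fraction remaining f = e^(−kτ) = e^(−0.027726×38) ≈ 0.3487.
Accumulation ratio R = 1/(1 − f) ≈ 1/0.6513 ≈ 1.5354.
Each bolus raises the concentration by D/Vd = 1458/113 ≈ 12.903 mg/L.
Steady-state peak Cmax,ss = C₀·R ≈ 12.903 × 1.5354 ≈ 19.811 mg/L.
Peak 19.8 mg/L vs MTC 21 mg/L: below toxic threshold.

19.8 mg/L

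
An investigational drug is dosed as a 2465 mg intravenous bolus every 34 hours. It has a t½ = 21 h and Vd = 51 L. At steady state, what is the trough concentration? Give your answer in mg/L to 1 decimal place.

23.3 mg/L

k = ln2/t½ = ln2/21 ≈ 0.033007 h⁻¹; fraction remaining f = e^(−kτ) = e^(−0.033007×34) ≈ 0.3256.
Accumulation ratio R = 1/(1 − f) ≈ 1/0.6744 ≈ 1.4828.
Single-dose peak C₀ = D/Vd = 2465/51 ≈ 48.333 mg/L.
Steady-state peak Cmax,ss = C₀·R ≈ 48.333 × 1.4828 ≈ 71.668 mg/L.
One interval later, Cmin,ss = Cmax,ss·e^(−kτ) ≈ 71.668 × 0.3256 ≈ 23.335 mg/L.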